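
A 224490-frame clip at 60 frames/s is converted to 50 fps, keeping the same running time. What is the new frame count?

187075 frames

Target frames = source frames × (target rate / source rate) = 224490 × (50)/(60) = 224490 × 5/6 = 187075.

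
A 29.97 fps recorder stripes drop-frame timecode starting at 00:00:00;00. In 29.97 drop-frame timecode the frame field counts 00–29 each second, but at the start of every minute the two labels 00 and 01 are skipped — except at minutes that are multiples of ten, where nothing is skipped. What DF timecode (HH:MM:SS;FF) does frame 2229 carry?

00:01:14;11

Each 10-minute DF block holds 10 × 60 × 30 − 9 × 2 = 17982 frames. 2229 ÷ 17982 → 0 full blocks, remainder 2229.
Within the partial block the first minute is 1800 frames and each further minute 1798, so 1 further minute boundary passed. Total skipped labels = 18 × 0 + 2 × 1 = 2.
Non-drop label index = 2229 + 2 = 2231; at 30 labels/s that is 00:01:14:11, i.e. DF 00:01:14;11.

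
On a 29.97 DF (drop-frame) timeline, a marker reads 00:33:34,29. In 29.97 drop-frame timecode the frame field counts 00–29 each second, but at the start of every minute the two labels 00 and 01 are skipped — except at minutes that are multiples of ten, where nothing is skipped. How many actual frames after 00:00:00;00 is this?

60389

As if non-drop at 30 labels/s: (0 × 3600 + 33 × 60 + 34) × 30 + 29 = 60449.
Minute boundaries passed: 33; those not divisible by 10: 33 − 3 = 30; dropped labels = 2 × 30 = 60.
Actual frame index = 60449 − 60 = 60389.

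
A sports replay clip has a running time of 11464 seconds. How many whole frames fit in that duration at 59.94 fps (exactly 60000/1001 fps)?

Frames = 11464 × 60000/1001 = 687840000/1001 ≈ 687152.8472.
Complete frames: 687152.

687152 frames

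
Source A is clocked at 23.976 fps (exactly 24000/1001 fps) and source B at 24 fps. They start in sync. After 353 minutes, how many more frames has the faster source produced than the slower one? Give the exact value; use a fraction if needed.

508320/1001 frames

353 min = 21180 s.
A emits 24000/1001 × 21180 = 508320000/1001 frames; B emits 24 × 21180 = 508320.
Difference = 508320/1001 frames (≈ 507.8122); B is ahead of A.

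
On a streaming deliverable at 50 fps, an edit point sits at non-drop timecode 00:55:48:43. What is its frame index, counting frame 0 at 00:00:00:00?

frame 167443

Total seconds to the label: (0 × 3600 + 55 × 60 + 48) = 3348.
Frame index = 3348 × 50 + 43 = 167443.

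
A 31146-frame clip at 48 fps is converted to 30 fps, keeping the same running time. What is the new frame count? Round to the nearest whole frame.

Frames at target rate = 31146 × (30) / (48) = 77865/4 ≈ 19466.250.
Nearest whole frame: 19466.

19466 frames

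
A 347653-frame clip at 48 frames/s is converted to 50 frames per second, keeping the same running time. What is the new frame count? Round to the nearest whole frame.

362139 frames

Frames at target rate = 347653 × (50) / (48) = 8691325/24 ≈ 362138.542.
Nearest whole frame: 362139.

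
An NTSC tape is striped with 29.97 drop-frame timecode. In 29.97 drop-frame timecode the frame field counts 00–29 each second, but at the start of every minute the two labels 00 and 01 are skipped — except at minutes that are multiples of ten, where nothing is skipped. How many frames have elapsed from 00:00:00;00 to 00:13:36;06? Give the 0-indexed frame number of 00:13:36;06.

Complete 10-minute blocks: 1, each 17982 frames → 17982.
Remaining 3 whole minutes in the current block: 1800 + 2 × 1798 = 5396 frames.
Within the current minute: 36 × 30 + 6 − 2 = 1084 (labels ;00/;01 skipped at this minute). Total = 17982 + 5396 + 1084 = 24462.

24462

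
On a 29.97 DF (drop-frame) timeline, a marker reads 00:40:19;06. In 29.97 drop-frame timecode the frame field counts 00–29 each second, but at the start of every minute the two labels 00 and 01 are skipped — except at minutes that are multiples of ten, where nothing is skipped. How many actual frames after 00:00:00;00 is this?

As if non-drop at 30 labels/s: (0 × 3600 + 40 × 60 + 19) × 30 + 6 = 72576.
Minute boundaries passed: 40; those not divisible by 10: 40 − 4 = 36; dropped labels = 2 × 36 = 72.
Actual frame index = 72576 − 72 = 72504.

72504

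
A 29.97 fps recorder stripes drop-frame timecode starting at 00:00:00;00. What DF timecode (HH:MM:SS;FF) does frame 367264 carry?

03:24:14;12

Each 10-minute DF block holds 10 × 60 × 30 − 9 × 2 = 17982 frames. 367264 ÷ 17982 → 20 full blocks, remainder 7624.
Within the partial block the first minute is 1800 frames and each further minute 1798, so 4 further minute boundaries passed. Total skipped labels = 18 × 20 + 2 × 4 = 368.
Non-drop label index = 367264 + 368 = 367632; at 30 labels/s that is 03:24:14:12, i.e. DF 03:24:14;12.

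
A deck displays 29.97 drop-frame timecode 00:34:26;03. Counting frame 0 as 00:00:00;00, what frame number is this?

Complete 10-minute blocks: 3, each 17982 frames → 53946.
Remaining 4 whole minutes in the current block: 1800 + 3 × 1798 = 7194 frames.
Within the current minute: 26 × 30 + 3 − 2 = 781 (labels ;00/;01 skipped at this minute). Total = 53946 + 7194 + 781 = 61921.

61921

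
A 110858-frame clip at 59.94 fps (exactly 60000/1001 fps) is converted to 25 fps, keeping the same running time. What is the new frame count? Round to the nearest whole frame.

Frames at target rate = 110858 × (25) / (60000/1001) = 55484429/1200 ≈ 46237.024.
Nearest whole frame: 46237.

46237 frames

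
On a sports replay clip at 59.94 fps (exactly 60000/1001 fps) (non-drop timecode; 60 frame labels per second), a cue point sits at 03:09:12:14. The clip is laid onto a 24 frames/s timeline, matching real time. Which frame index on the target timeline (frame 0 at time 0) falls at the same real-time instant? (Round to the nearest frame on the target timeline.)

frame 272726

Source frame index: (3×3600 + 9×60 + 12) × 60 + 14 = 681134.
Real time: 681134 / (60000/1001) = 340907567/30000 s.
Target frame: (340907567/30000) × (24) = 340907567/1250 ≈ 272726.054 → 272726.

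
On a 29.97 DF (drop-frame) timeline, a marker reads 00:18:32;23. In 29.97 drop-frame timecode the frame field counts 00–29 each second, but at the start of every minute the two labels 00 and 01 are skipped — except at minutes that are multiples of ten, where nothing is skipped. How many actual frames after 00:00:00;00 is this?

33349

As if non-drop at 30 labels/s: (0 × 3600 + 18 × 60 + 32) × 30 + 23 = 33383.
Minute boundaries passed: 18; those not divisible by 10: 18 − 1 = 17; dropped labels = 2 × 17 = 34.
Actual frame index = 33383 − 34 = 33349.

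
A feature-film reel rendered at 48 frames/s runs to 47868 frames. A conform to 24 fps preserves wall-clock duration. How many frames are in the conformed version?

Target frames = source frames × (target rate / source rate) = 47868 × (24)/(48) = 47868 × 1/2 = 23934.

23934 frames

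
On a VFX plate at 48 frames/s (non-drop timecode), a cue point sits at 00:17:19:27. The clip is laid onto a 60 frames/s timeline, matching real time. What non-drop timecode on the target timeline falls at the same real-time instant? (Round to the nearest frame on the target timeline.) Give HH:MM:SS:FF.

Source frame index: (0×3600 + 17×60 + 19) × 48 + 27 = 49899.
Real time: 49899 / (48) = 16633/16 s.
Target frame: (16633/16) × (60) = 249495/4 ≈ 62373.750 → 62374.
At 60 labels/s: frame 62374 → 00:17:19:34.

00:17:19:34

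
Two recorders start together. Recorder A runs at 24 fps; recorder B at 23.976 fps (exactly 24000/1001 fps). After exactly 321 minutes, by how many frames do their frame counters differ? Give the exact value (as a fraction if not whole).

321 min = 19260 s.
A emits 24 × 19260 = 462240 frames; B emits 24000/1001 × 19260 = 462240000/1001.
Difference = 462240/1001 frames (≈ 461.7782); B is behind A.

462240/1001 frames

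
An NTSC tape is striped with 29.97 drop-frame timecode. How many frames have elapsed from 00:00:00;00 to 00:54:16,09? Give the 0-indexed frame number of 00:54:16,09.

As if non-drop at 30 labels/s: (0 × 3600 + 54 × 60 + 16) × 30 + 9 = 97689.
Minute boundaries passed: 54; those not divisible by 10: 54 − 5 = 49; dropped labels = 2 × 49 = 98.
Actual frame index = 97689 − 98 = 97591.

97591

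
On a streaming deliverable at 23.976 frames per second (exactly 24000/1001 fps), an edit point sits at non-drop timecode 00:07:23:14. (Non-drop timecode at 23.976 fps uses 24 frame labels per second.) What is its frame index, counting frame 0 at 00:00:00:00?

10646

Total seconds to the label: (0 × 3600 + 7 × 60 + 23) = 443.
Frame index = 443 × 24 + 14 = 10646.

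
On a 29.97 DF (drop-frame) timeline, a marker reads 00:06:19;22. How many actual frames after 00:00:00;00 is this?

Complete 10-minute blocks: 0, each 17982 frames → 0.
Remaining 6 whole minutes in the current block: 1800 + 5 × 1798 = 10790 frames.
Within the current minute: 19 × 30 + 22 − 2 = 590 (labels ;00/;01 skipped at this minute). Total = 0 + 10790 + 590 = 11380.

11380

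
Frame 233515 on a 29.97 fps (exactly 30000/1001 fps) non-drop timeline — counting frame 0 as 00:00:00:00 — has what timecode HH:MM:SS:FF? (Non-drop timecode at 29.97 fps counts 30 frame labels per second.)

02:09:43:25

233515 ÷ 30 = 7783 full seconds, remainder 25 frames.
7783 s = 2 h 9 min 43 s.
Timecode: 02:09:43:25.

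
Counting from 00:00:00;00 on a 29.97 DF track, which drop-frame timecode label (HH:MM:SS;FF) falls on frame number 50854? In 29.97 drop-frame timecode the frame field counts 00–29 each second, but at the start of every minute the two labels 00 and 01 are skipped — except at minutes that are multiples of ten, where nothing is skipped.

Ten DF minutes hold 17982 frames, so frame 50854 lies in block 2 (frames 35964–53945) with 14890 frames into that block.
The block's first minute is 1800 frames and the rest 1798 each; 14890 frames reaches minute 8, so 2 × 18 + 8 × 2 = 52 labels have been skipped so far.
Adding those back, label number 50854 + 52 = 50906 at 30 labels/s is 1696 s + 26 f = 0 h 28 min 16 s frame 26, i.e. 00:28:16;26.

00:28:16;26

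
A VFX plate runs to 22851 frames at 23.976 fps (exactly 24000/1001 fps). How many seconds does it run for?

Running time = 22851 / (24000/1001) = 953.077125 s.

953.077125 seconds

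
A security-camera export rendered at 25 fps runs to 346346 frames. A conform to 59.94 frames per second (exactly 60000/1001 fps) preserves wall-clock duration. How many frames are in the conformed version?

Target frames = source frames × (target rate / source rate) = 346346 × (60000/1001)/(25) = 346346 × 2400/1001 = 830400.

830400 frames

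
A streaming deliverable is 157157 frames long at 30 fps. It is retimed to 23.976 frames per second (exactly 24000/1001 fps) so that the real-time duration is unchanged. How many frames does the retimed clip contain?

Target frames = source frames × (target rate / source rate) = 157157 × (24000/1001)/(30) = 157157 × 800/1001 = 125600.

125600 frames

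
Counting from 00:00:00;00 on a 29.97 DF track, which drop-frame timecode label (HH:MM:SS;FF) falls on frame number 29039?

Each 10-minute DF block holds 10 × 60 × 30 − 9 × 2 = 17982 frames. 29039 ÷ 17982 → 1 full block, remainder 11057.
Within the partial block the first minute is 1800 frames and each further minute 1798, so 6 further minute boundaries passed. Total skipped labels = 18 × 1 + 2 × 6 = 30.
Non-drop label index = 29039 + 30 = 29069; at 30 labels/s that is 00:16:08:29, i.e. DF 00:16:08;29.

00:16:08;29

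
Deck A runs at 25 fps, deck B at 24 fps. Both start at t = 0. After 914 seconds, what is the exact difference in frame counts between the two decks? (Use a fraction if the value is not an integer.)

A emits 25 × 914 = 22850 frames; B emits 24 × 914 = 21936.
Difference = 914 frames; B is behind A.

914 frames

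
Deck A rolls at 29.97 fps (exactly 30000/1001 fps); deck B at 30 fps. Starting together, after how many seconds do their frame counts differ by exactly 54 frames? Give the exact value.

1801.8 seconds

The gap grows by |30 − 30000/1001| = 30/1001 frames per second.
Time for a 54-frame gap: 54 ÷ (30/1001) = 1801.8 s.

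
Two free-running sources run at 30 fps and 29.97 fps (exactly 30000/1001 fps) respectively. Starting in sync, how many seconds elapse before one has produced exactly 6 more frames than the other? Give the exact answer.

200.2 seconds

The gap grows by |30000/1001 − 30| = 30/1001 frames per second.
Time for a 6-frame gap: 6 ÷ (30/1001) = 200.2 s.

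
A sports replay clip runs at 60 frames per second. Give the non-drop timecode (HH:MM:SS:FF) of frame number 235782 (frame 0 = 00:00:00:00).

01:05:29:42

235782 ÷ 60 = 3929 full seconds, remainder 42 frames.
3929 s = 1 h 5 min 29 s.
Timecode: 01:05:29:42.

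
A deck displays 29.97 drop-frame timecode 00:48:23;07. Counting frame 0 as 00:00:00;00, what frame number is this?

87009

Complete 10-minute blocks: 4, each 17982 frames → 71928.
Remaining 8 whole minutes in the current block: 1800 + 7 × 1798 = 14386 frames.
Within the current minute: 23 × 30 + 7 − 2 = 695 (labels ;00/;01 skipped at this minute). Total = 71928 + 14386 + 695 = 87009.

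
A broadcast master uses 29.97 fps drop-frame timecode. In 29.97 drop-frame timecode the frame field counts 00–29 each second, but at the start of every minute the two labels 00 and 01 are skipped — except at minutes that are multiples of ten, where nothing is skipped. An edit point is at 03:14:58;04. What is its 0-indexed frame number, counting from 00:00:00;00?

350594

As if non-drop at 30 labels/s: (3 × 3600 + 14 × 60 + 58) × 30 + 4 = 350944.
Minute boundaries passed: 194; those not divisible by 10: 194 − 19 = 175; dropped labels = 2 × 175 = 350.
Actual frame index = 350944 − 350 = 350594.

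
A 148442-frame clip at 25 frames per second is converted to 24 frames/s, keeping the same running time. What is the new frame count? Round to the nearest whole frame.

Frames at target rate = 148442 × (24) / (25) = 3562608/25 ≈ 142504.320.
Nearest whole frame: 142504.

142504 frames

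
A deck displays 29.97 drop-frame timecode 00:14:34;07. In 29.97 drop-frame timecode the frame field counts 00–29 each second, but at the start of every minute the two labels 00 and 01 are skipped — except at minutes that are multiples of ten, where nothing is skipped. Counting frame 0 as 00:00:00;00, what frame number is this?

26201

Complete 10-minute blocks: 1, each 17982 frames → 17982.
Remaining 4 whole minutes in the current block: 1800 + 3 × 1798 = 7194 frames.
Within the current minute: 34 × 30 + 7 − 2 = 1025 (labels ;00/;01 skipped at this minute). Total = 17982 + 7194 + 1025 = 26201.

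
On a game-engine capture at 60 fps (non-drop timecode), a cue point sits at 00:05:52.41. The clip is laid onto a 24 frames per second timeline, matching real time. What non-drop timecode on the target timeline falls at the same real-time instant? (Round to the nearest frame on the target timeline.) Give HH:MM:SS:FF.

00:05:52:16

Source frame index: (0×3600 + 5×60 + 52) × 60 + 41 = 21161.
Real time: 21161 / (60) = 21161/60 s.
Target frame: (21161/60) × (24) = 42322/5 ≈ 8464.400 → 8464.
At 24 labels/s: frame 8464 → 00:05:52:16.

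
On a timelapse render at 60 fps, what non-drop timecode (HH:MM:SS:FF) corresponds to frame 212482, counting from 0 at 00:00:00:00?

212482 ÷ 60 = 3541 full seconds, remainder 22 frames.
3541 s = 0 h 59 min 1 s.
Timecode: 00:59:01:22.

00:59:01:22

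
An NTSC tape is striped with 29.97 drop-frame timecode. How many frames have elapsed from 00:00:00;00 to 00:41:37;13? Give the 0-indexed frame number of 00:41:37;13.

As if non-drop at 30 labels/s: (0 × 3600 + 41 × 60 + 37) × 30 + 13 = 74923.
Minute boundaries passed: 41; those not divisible by 10: 41 − 4 = 37; dropped labels = 2 × 37 = 74.
Actual frame index = 74923 − 74 = 74849.

74849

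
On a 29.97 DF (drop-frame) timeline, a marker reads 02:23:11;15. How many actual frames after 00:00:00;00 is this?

As if non-drop at 30 labels/s: (2 × 3600 + 23 × 60 + 11) × 30 + 15 = 257745.
Minute boundaries passed: 143; those not divisible by 10: 143 − 14 = 129; dropped labels = 2 × 129 = 258.
Actual frame index = 257745 − 258 = 257487.

257487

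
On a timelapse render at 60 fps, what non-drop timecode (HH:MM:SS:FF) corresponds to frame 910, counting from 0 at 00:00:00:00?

00:00:15:10

910 ÷ 60 = 15 full seconds, remainder 10 frames.
15 s = 0 h 0 min 15 s.
Timecode: 00:00:15:10.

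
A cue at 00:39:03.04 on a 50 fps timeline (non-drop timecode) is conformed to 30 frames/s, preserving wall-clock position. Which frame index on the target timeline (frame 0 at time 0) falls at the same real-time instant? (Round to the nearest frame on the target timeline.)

frame 70292

Source frame index: (0×3600 + 39×60 + 3) × 50 + 4 = 117154.
Real time: 117154 / (50) = 58577/25 s.
Target frame: (58577/25) × (30) = 351462/5 ≈ 70292.400 → 70292.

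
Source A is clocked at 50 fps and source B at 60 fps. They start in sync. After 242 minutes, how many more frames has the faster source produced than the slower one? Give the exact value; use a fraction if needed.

242 min = 14520 s.
A emits 50 × 14520 = 726000 frames; B emits 60 × 14520 = 871200.
Difference = 145200 frames; B is ahead of A.

145200 frames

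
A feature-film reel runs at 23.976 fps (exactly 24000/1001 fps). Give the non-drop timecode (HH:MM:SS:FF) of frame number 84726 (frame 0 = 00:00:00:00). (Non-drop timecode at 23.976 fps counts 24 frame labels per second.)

84726 ÷ 24 = 3530 full seconds, remainder 6 frames.
3530 s = 0 h 58 min 50 s.
Timecode: 00:58:50:06.

00:58:50:06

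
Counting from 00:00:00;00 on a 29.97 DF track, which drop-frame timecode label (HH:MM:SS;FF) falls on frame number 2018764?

18:42:39;14

Ten DF minutes hold 17982 frames, so frame 2018764 lies in block 112 (frames 2013984–2031965) with 4780 frames into that block.
The block's first minute is 1800 frames and the rest 1798 each; 4780 frames reaches minute 2, so 112 × 18 + 2 × 2 = 2020 labels have been skipped so far.
Adding those back, label number 2018764 + 2020 = 2020784 at 30 labels/s is 67359 s + 14 f = 18 h 42 min 39 s frame 14, i.e. 18:42:39;14.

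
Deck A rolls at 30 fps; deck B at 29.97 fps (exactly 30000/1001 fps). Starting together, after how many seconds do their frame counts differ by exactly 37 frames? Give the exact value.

37037/30 seconds

The gap grows by |30000/1001 − 30| = 30/1001 frames per second.
Time for a 37-frame gap: 37 ÷ (30/1001) = 37037/30 s.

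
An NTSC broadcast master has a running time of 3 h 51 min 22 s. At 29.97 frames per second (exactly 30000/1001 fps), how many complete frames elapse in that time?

416043 frames

3 h 51 min 22 s = 13882 s.
Frames = 13882 × 30000/1001 = 37860000/91 ≈ 416043.9560.
Complete frames: 416043.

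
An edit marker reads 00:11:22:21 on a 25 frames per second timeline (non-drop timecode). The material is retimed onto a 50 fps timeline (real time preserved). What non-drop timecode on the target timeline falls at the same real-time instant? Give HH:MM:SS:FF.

Source frame index: (0×3600 + 11×60 + 22) × 25 + 21 = 17071.
Real time: 17071 / (25) = 17071/25 s.
Target frame: (17071/25) × (50) = 34142.
At 50 labels/s: frame 34142 → 00:11:22:42.

00:11:22:42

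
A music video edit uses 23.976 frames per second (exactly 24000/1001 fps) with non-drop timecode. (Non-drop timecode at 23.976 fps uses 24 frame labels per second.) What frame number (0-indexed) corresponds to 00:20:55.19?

Total seconds to the label: (0 × 3600 + 20 × 60 + 55) = 1255.
Frame index = 1255 × 24 + 19 = 30139.

30139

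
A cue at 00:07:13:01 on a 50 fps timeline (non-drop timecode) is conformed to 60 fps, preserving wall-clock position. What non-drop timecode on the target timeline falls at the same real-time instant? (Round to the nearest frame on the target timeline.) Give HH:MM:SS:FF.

Source frame index: (0×3600 + 7×60 + 13) × 50 + 1 = 21651.
Real time: 21651 / (50) = 21651/50 s.
Target frame: (21651/50) × (60) = 129906/5 ≈ 25981.200 → 25981.
At 60 labels/s: frame 25981 → 00:07:13:01.

00:07:13:01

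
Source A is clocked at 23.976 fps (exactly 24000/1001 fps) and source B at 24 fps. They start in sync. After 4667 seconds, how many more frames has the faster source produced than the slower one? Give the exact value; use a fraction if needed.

A emits 24000/1001 × 4667 = 8616000/77 frames; B emits 24 × 4667 = 112008.
Difference = 8616/77 frames (≈ 111.8961); B is ahead of A.

8616/77 frames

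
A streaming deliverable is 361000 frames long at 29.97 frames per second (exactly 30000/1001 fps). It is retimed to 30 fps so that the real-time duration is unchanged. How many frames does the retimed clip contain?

361361 frames

Target frames = source frames × (target rate / source rate) = 361000 × (30)/(30000/1001) = 361000 × 1001/1000 = 361361.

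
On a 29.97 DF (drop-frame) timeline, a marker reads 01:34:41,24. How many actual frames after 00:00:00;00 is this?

170284

As if non-drop at 30 labels/s: (1 × 3600 + 34 × 60 + 41) × 30 + 24 = 170454.
Minute boundaries passed: 94; those not divisible by 10: 94 − 9 = 85; dropped labels = 2 × 85 = 170.
Actual frame index = 170454 − 170 = 170284.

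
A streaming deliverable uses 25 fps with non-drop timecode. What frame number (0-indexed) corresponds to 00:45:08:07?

Total seconds to the label: (0 × 3600 + 45 × 60 + 8) = 2708.
Frame index = 2708 × 25 + 7 = 67707.

67707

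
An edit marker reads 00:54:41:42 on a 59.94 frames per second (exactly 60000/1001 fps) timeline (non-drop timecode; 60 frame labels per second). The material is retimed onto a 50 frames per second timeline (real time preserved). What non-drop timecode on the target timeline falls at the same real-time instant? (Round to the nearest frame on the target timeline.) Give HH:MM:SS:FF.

00:54:44:49

Source frame index: (0×3600 + 54×60 + 41) × 60 + 42 = 196902.
Real time: 196902 / (60000/1001) = 32849817/10000 s.
Target frame: (32849817/10000) × (50) = 32849817/200 ≈ 164249.085 → 164249.
At 50 labels/s: frame 164249 → 00:54:44:49.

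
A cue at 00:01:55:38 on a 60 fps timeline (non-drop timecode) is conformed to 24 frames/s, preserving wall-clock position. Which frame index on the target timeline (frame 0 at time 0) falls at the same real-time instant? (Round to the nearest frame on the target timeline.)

Source frame index: (0×3600 + 1×60 + 55) × 60 + 38 = 6938.
Real time: 6938 / (60) = 3469/30 s.
Target frame: (3469/30) × (24) = 13876/5 ≈ 2775.200 → 2775.

frame 2775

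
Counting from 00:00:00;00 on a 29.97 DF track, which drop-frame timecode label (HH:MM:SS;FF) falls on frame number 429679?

03:58:56;29

Ten DF minutes hold 17982 frames, so frame 429679 lies in block 23 (frames 413586–431567) with 16093 frames into that block.
The block's first minute is 1800 frames and the rest 1798 each; 16093 frames reaches minute 8, so 23 × 18 + 8 × 2 = 430 labels have been skipped so far.
Adding those back, label number 429679 + 430 = 430109 at 30 labels/s is 14336 s + 29 f = 3 h 58 min 56 s frame 29, i.e. 03:58:56;29.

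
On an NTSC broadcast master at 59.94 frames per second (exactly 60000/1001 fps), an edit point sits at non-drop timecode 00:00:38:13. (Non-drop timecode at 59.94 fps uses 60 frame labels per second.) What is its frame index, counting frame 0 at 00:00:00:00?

Total seconds to the label: (0 × 3600 + 0 × 60 + 38) = 38.
Frame index = 38 × 60 + 13 = 2293.

2293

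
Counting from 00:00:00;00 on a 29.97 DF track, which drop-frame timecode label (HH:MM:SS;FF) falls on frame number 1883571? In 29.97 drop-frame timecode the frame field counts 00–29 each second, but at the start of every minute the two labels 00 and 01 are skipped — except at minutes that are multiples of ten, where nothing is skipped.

17:27:28;17

Ten DF minutes hold 17982 frames, so frame 1883571 lies in block 104 (frames 1870128–1888109) with 13443 frames into that block.
The block's first minute is 1800 frames and the rest 1798 each; 13443 frames reaches minute 7, so 104 × 18 + 7 × 2 = 1886 labels have been skipped so far.
Adding those back, label number 1883571 + 1886 = 1885457 at 30 labels/s is 62848 s + 17 f = 17 h 27 min 28 s frame 17, i.e. 17:27:28;17.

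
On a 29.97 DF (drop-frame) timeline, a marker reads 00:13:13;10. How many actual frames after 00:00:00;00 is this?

23776

Complete 10-minute blocks: 1, each 17982 frames → 17982.
Remaining 3 whole minutes in the current block: 1800 + 2 × 1798 = 5396 frames.
Within the current minute: 13 × 30 + 10 − 2 = 398 (labels ;00/;01 skipped at this minute). Total = 17982 + 5396 + 398 = 23776.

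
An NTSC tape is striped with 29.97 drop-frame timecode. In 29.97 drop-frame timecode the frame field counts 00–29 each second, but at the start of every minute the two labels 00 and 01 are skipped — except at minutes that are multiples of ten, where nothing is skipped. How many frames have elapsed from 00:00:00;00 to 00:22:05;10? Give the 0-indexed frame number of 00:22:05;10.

Complete 10-minute blocks: 2, each 17982 frames → 35964.
Remaining 2 whole minutes in the current block: 1800 + 1 × 1798 = 3598 frames.
Within the current minute: 5 × 30 + 10 − 2 = 158 (labels ;00/;01 skipped at this minute). Total = 35964 + 3598 + 158 = 39720.

39720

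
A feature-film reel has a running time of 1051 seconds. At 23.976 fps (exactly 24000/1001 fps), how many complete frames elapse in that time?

Frames = 1051 × 24000/1001 = 25224000/1001 ≈ 25198.8012.
Complete frames: 25198.

25198 frames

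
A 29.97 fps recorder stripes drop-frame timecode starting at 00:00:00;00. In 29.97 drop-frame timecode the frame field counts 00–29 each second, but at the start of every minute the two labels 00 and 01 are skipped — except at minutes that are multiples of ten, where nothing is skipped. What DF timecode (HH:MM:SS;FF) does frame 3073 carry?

Each 10-minute DF block holds 10 × 60 × 30 − 9 × 2 = 17982 frames. 3073 ÷ 17982 → 0 full blocks, remainder 3073.
Within the partial block the first minute is 1800 frames and each further minute 1798, so 1 further minute boundary passed. Total skipped labels = 18 × 0 + 2 × 1 = 2.
Non-drop label index = 3073 + 2 = 3075; at 30 labels/s that is 00:01:42:15, i.e. DF 00:01:42;15.

00:01:42;15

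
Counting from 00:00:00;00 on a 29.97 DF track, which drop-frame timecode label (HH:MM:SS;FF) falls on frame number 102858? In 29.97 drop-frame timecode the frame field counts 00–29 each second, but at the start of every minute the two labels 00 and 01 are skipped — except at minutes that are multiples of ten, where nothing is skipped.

Ten DF minutes hold 17982 frames, so frame 102858 lies in block 5 (frames 89910–107891) with 12948 frames into that block.
The block's first minute is 1800 frames and the rest 1798 each; 12948 frames reaches minute 7, so 5 × 18 + 7 × 2 = 104 labels have been skipped so far.
Adding those back, label number 102858 + 104 = 102962 at 30 labels/s is 3432 s + 2 f = 0 h 57 min 12 s frame 2, i.e. 00:57:12;02.

00:57:12;02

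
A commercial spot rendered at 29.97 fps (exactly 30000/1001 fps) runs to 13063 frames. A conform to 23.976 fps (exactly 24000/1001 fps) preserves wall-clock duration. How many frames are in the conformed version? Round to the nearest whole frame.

Frames at target rate = 13063 × (24000/1001) / (30000/1001) = 52252/5 ≈ 10450.400.
Nearest whole frame: 10450.

10450 frames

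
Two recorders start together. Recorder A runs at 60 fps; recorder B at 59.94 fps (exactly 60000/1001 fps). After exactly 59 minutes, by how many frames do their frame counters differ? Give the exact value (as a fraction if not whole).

59 min = 3540 s.
A emits 60 × 3540 = 212400 frames; B emits 60000/1001 × 3540 = 212400000/1001.
Difference = 212400/1001 frames (≈ 212.1878); B is behind A.

212400/1001 frames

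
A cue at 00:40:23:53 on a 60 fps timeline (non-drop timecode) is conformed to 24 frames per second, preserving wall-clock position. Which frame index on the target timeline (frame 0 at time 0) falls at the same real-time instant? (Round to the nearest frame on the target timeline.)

Source frame index: (0×3600 + 40×60 + 23) × 60 + 53 = 145433.
Real time: 145433 / (60) = 145433/60 s.
Target frame: (145433/60) × (24) = 290866/5 ≈ 58173.200 → 58173.

frame 58173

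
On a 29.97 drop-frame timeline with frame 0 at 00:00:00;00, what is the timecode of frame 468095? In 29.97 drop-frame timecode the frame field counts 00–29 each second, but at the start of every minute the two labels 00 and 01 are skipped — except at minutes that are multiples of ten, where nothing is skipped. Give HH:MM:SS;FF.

04:20:18;23

Ten DF minutes hold 17982 frames, so frame 468095 lies in block 26 (frames 467532–485513) with 563 frames into that block.
The block's first minute is 1800 frames and the rest 1798 each; 563 frames reaches minute 0, so 26 × 18 + 0 × 2 = 468 labels have been skipped so far.
Adding those back, label number 468095 + 468 = 468563 at 30 labels/s is 15618 s + 23 f = 4 h 20 min 18 s frame 23, i.e. 04:20:18;23.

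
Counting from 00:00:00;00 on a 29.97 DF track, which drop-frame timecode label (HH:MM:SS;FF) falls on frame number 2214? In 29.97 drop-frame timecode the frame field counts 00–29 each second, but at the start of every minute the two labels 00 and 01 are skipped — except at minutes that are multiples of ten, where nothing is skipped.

Each 10-minute DF block holds 10 × 60 × 30 − 9 × 2 = 17982 frames. 2214 ÷ 17982 → 0 full blocks, remainder 2214.
Within the partial block the first minute is 1800 frames and each further minute 1798, so 1 further minute boundary passed. Total skipped labels = 18 × 0 + 2 × 1 = 2.
Non-drop label index = 2214 + 2 = 2216; at 30 labels/s that is 00:01:13:26, i.e. DF 00:01:13;26.

00:01:13;26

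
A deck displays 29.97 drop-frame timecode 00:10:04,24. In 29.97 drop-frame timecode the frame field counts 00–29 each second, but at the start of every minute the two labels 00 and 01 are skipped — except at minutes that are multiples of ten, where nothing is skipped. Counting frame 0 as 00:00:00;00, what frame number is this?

18126

As if non-drop at 30 labels/s: (0 × 3600 + 10 × 60 + 4) × 30 + 24 = 18144.
Minute boundaries passed: 10; those not divisible by 10: 10 − 1 = 9; dropped labels = 2 × 9 = 18.
Actual frame index = 18144 − 18 = 18126.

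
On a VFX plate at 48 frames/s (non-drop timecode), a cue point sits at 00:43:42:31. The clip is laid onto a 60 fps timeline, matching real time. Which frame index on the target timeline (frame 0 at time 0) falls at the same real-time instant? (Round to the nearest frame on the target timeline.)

frame 157359

Source frame index: (0×3600 + 43×60 + 42) × 48 + 31 = 125887.
Real time: 125887 / (48) = 125887/48 s.
Target frame: (125887/48) × (60) = 629435/4 ≈ 157358.750 → 157359.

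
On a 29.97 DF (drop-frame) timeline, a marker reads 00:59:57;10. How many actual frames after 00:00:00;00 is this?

107812

As if non-drop at 30 labels/s: (0 × 3600 + 59 × 60 + 57) × 30 + 10 = 107920.
Minute boundaries passed: 59; those not divisible by 10: 59 − 5 = 54; dropped labels = 2 × 54 = 108.
Actual frame index = 107920 − 108 = 107812.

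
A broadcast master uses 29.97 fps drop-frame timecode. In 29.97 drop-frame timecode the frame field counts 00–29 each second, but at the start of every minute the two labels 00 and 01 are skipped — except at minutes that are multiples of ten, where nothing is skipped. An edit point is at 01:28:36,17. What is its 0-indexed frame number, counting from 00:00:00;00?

159337

Complete 10-minute blocks: 8, each 17982 frames → 143856.
Remaining 8 whole minutes in the current block: 1800 + 7 × 1798 = 14386 frames.
Within the current minute: 36 × 30 + 17 − 2 = 1095 (labels ;00/;01 skipped at this minute). Total = 143856 + 14386 + 1095 = 159337.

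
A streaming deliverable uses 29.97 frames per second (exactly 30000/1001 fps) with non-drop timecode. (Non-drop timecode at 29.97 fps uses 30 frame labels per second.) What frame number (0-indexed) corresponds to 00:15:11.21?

Total seconds to the label: (0 × 3600 + 15 × 60 + 11) = 911.
Frame index = 911 × 30 + 21 = 27351.

frame 27351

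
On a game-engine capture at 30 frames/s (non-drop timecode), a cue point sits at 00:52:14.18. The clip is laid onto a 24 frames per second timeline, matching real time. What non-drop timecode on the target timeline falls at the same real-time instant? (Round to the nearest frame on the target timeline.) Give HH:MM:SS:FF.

00:52:14:14

Source frame index: (0×3600 + 52×60 + 14) × 30 + 18 = 94038.
Real time: 94038 / (30) = 15673/5 s.
Target frame: (15673/5) × (24) = 376152/5 ≈ 75230.400 → 75230.
At 24 labels/s: frame 75230 → 00:52:14:14.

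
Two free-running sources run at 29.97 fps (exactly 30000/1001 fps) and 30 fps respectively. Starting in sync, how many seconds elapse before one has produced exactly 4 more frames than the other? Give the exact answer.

2002/15 seconds

The gap grows by |30 − 30000/1001| = 30/1001 frames per second.
Time for a 4-frame gap: 4 ÷ (30/1001) = 2002/15 s.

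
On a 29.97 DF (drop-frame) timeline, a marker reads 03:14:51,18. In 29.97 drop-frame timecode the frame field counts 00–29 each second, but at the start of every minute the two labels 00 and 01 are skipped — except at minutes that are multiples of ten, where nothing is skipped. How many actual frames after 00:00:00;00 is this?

350398

Complete 10-minute blocks: 19, each 17982 frames → 341658.
Remaining 4 whole minutes in the current block: 1800 + 3 × 1798 = 7194 frames.
Within the current minute: 51 × 30 + 18 − 2 = 1546 (labels ;00/;01 skipped at this minute). Total = 341658 + 7194 + 1546 = 350398.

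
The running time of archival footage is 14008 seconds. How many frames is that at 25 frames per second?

Frames = 14008 × 25 = 350200.

350200 frames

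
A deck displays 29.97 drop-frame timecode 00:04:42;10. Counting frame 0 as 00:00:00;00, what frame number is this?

8462

Complete 10-minute blocks: 0, each 17982 frames → 0.
Remaining 4 whole minutes in the current block: 1800 + 3 × 1798 = 7194 frames.
Within the current minute: 42 × 30 + 10 − 2 = 1268 (labels ;00/;01 skipped at this minute). Total = 0 + 7194 + 1268 = 8462.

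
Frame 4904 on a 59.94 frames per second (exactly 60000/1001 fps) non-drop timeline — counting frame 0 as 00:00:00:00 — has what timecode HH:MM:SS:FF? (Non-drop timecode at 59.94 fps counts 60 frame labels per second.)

00:01:21:44

4904 ÷ 60 = 81 full seconds, remainder 44 frames.
81 s = 0 h 1 min 21 s.
Timecode: 00:01:21:44.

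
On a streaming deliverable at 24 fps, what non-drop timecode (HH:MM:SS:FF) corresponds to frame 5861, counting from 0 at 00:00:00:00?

5861 ÷ 24 = 244 full seconds, remainder 5 frames.
244 s = 0 h 4 min 4 s.
Timecode: 00:04:04:05.

00:04:04:05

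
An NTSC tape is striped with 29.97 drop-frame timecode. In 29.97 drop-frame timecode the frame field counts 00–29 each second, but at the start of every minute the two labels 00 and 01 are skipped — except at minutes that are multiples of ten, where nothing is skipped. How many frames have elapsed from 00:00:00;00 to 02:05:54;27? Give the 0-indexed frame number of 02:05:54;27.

226421

Complete 10-minute blocks: 12, each 17982 frames → 215784.
Remaining 5 whole minutes in the current block: 1800 + 4 × 1798 = 8992 frames.
Within the current minute: 54 × 30 + 27 − 2 = 1645 (labels ;00/;01 skipped at this minute). Total = 215784 + 8992 + 1645 = 226421.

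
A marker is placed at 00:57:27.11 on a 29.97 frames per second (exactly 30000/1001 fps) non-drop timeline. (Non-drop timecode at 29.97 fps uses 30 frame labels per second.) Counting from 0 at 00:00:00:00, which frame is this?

frame 103421

Total seconds to the label: (0 × 3600 + 57 × 60 + 27) = 3447.
Frame index = 3447 × 30 + 11 = 103421.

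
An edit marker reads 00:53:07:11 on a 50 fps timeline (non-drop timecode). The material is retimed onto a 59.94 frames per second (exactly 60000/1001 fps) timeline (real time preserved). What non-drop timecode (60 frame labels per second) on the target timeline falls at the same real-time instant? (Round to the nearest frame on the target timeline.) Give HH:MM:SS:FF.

00:53:04:02

Source frame index: (0×3600 + 53×60 + 7) × 50 + 11 = 159361.
Real time: 159361 / (50) = 159361/50 s.
Target frame: (159361/50) × (60000/1001) = 191233200/1001 ≈ 191042.158 → 191042.
At 60 labels/s: frame 191042 → 00:53:04:02.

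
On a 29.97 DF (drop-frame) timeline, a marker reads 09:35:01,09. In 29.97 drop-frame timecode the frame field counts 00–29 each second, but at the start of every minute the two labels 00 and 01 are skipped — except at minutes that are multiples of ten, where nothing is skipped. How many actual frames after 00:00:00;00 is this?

1034003

Complete 10-minute blocks: 57, each 17982 frames → 1024974.
Remaining 5 whole minutes in the current block: 1800 + 4 × 1798 = 8992 frames.
Within the current minute: 1 × 30 + 9 − 2 = 37 (labels ;00/;01 skipped at this minute). Total = 1024974 + 8992 + 37 = 1034003.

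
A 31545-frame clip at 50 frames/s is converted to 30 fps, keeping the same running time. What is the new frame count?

18927 frames

Target frames = source frames × (target rate / source rate) = 31545 × (30)/(50) = 31545 × 3/5 = 18927.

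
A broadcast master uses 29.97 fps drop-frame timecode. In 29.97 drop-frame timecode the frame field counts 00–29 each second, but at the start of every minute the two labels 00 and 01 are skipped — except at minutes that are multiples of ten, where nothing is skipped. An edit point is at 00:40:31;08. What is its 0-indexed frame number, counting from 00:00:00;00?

Complete 10-minute blocks: 4, each 17982 frames → 71928.
Remaining 0 whole minutes in the current block: 0 frames.
Within the current minute: 31 × 30 + 8 = 938. Total = 71928 + 0 + 938 = 72866.

72866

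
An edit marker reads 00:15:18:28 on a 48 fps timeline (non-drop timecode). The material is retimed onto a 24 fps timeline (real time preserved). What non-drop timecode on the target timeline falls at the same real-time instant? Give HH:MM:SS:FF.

Source frame index: (0×3600 + 15×60 + 18) × 48 + 28 = 44092.
Real time: 44092 / (48) = 11023/12 s.
Target frame: (11023/12) × (24) = 22046.
At 24 labels/s: frame 22046 → 00:15:18:14.

00:15:18:14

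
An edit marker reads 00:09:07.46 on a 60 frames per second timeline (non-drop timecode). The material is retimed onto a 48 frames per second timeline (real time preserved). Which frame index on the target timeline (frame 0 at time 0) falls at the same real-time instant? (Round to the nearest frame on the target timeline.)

frame 26293

Source frame index: (0×3600 + 9×60 + 7) × 60 + 46 = 32866.
Real time: 32866 / (60) = 16433/30 s.
Target frame: (16433/30) × (48) = 131464/5 ≈ 26292.800 → 26293.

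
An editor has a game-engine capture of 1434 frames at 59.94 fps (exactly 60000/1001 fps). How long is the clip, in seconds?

23.9239 seconds

Running time = 1434 / (60000/1001) = 23.9239 s.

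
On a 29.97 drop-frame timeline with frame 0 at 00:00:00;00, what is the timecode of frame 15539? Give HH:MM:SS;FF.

Ten DF minutes hold 17982 frames, so frame 15539 lies in block 0 (frames 0–17981) with 15539 frames into that block.
The block's first minute is 1800 frames and the rest 1798 each; 15539 frames reaches minute 8, so 0 × 18 + 8 × 2 = 16 labels have been skipped so far.
Adding those back, label number 15539 + 16 = 15555 at 30 labels/s is 518 s + 15 f = 0 h 8 min 38 s frame 15, i.e. 00:08:38;15.

00:08:38;15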